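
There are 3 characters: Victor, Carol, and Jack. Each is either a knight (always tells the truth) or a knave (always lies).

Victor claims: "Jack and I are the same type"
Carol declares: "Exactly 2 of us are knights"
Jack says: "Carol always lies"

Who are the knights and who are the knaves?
Victor is a knave.
Carol is a knave.
Jack is a knight.

Verification:
- Victor (knave) says "Jack and I are the same type" - this is FALSE (a lie) because Victor is a knave and Jack is a knight.
- Carol (knave) says "Exactly 2 of us are knights" - this is FALSE (a lie) because there are 1 knights.
- Jack (knight) says "Carol always lies" - this is TRUE because Carol is a knave.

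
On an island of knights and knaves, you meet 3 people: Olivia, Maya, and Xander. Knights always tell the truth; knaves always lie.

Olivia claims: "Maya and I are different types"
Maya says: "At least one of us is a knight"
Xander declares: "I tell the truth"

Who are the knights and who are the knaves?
Olivia is a knave.
Maya is a knave.
Xander is a knave.

Verification:
- Olivia (knave) says "Maya and I are different types" - this is FALSE (a lie) because Olivia is a knave and Maya is a knave.
- Maya (knave) says "At least one of us is a knight" - this is FALSE (a lie) because no one is a knight.
- Xander (knave) says "I tell the truth" - this is FALSE (a lie) because Xander is a knave.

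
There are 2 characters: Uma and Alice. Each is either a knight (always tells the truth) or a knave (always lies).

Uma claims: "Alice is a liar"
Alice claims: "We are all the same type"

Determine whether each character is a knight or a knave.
Uma is a knight.
Alice is a knave.

Verification:
- Uma (knight) says "Alice is a liar" - this is TRUE because Alice is a knave.
- Alice (knave) says "We are all the same type" - this is FALSE (a lie) because Uma is a knight and Alice is a knave.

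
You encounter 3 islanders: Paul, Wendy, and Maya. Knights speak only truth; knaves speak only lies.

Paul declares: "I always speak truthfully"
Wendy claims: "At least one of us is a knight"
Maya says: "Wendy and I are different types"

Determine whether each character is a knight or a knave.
Paul is a knave.
Wendy is a knave.
Maya is a knave.

Verification:
- Paul (knave) says "I always speak truthfully" - this is FALSE (a lie) because Paul is a knave.
- Wendy (knave) says "At least one of us is a knight" - this is FALSE (a lie) because no one is a knight.
- Maya (knave) says "Wendy and I are different types" - this is FALSE (a lie) because Maya is a knave and Wendy is a knave.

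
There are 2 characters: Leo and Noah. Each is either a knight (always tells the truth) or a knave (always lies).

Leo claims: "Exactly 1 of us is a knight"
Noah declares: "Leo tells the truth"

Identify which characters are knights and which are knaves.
Leo is a knave.
Noah is a knave.

Verification:
- Leo (knave) says "Exactly 1 of us is a knight" - this is FALSE (a lie) because there are 0 knights.
- Noah (knave) says "Leo tells the truth" - this is FALSE (a lie) because Leo is a knave.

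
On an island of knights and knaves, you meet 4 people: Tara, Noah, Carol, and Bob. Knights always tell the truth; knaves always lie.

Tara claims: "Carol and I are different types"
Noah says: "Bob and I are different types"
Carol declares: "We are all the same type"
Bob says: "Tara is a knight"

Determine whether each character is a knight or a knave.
Tara is a knave.
Noah is a knight.
Carol is a knave.
Bob is a knave.

Verification:
- Tara (knave) says "Carol and I are different types" - this is FALSE (a lie) because Tara is a knave and Carol is a knave.
- Noah (knight) says "Bob and I are different types" - this is TRUE because Noah is a knight and Bob is a knave.
- Carol (knave) says "We are all the same type" - this is FALSE (a lie) because Noah is a knight and Tara, Carol, and Bob are knaves.
- Bob (knave) says "Tara is a knight" - this is FALSE (a lie) because Tara is a knave.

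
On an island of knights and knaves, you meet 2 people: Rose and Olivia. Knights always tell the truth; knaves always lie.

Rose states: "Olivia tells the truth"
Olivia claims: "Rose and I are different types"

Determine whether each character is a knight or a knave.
Rose is a knave.
Olivia is a knave.

Verification:
- Rose (knave) says "Olivia tells the truth" - this is FALSE (a lie) because Olivia is a knave.
- Olivia (knave) says "Rose and I are different types" - this is FALSE (a lie) because Olivia is a knave and Rose is a knave.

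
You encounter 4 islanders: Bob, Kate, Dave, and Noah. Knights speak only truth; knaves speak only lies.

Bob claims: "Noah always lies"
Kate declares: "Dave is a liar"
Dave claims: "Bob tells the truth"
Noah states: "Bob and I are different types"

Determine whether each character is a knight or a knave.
Bob is a knave.
Kate is a knight.
Dave is a knave.
Noah is a knight.

Verification:
- Bob (knave) says "Noah always lies" - this is FALSE (a lie) because Noah is a knight.
- Kate (knight) says "Dave is a liar" - this is TRUE because Dave is a knave.
- Dave (knave) says "Bob tells the truth" - this is FALSE (a lie) because Bob is a knave.
- Noah (knight) says "Bob and I are different types" - this is TRUE because Noah is a knight and Bob is a knave.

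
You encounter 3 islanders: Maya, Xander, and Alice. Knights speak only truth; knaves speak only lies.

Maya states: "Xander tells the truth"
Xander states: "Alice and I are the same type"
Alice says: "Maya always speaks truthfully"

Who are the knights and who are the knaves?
Maya is a knight.
Xander is a knight.
Alice is a knight.

Verification:
- Maya (knight) says "Xander tells the truth" - this is TRUE because Xander is a knight.
- Xander (knight) says "Alice and I are the same type" - this is TRUE because Xander is a knight and Alice is a knight.
- Alice (knight) says "Maya always speaks truthfully" - this is TRUE because Maya is a knight.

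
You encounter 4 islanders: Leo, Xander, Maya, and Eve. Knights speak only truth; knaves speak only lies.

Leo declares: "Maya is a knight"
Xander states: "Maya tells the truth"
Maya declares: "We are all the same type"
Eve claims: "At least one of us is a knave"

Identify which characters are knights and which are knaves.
Leo is a knave.
Xander is a knave.
Maya is a knave.
Eve is a knight.

Verification:
- Leo (knave) says "Maya is a knight" - this is FALSE (a lie) because Maya is a knave.
- Xander (knave) says "Maya tells the truth" - this is FALSE (a lie) because Maya is a knave.
- Maya (knave) says "We are all the same type" - this is FALSE (a lie) because Eve is a knight and Leo, Xander, and Maya are knaves.
- Eve (knight) says "At least one of us is a knave" - this is TRUE because Leo, Xander, and Maya are knaves.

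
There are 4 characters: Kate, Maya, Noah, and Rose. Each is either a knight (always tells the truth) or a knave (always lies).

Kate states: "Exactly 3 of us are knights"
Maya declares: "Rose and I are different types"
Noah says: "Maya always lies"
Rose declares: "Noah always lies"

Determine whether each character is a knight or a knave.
Kate is a knave.
Maya is a knave.
Noah is a knight.
Rose is a knave.

Verification:
- Kate (knave) says "Exactly 3 of us are knights" - this is FALSE (a lie) because there are 1 knights.
- Maya (knave) says "Rose and I are different types" - this is FALSE (a lie) because Maya is a knave and Rose is a knave.
- Noah (knight) says "Maya always lies" - this is TRUE because Maya is a knave.
- Rose (knave) says "Noah always lies" - this is FALSE (a lie) because Noah is a knight.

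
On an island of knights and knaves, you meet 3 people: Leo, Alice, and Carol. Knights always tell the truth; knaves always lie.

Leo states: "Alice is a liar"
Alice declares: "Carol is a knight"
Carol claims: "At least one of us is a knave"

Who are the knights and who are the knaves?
Leo is a knave.
Alice is a knight.
Carol is a knight.

Verification:
- Leo (knave) says "Alice is a liar" - this is FALSE (a lie) because Alice is a knight.
- Alice (knight) says "Carol is a knight" - this is TRUE because Carol is a knight.
- Carol (knight) says "At least one of us is a knave" - this is TRUE because Leo is a knave.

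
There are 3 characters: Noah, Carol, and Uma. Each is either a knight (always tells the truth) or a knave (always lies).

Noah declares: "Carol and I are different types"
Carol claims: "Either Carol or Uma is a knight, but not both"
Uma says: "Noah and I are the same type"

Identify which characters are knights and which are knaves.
Noah is a knight.
Carol is a knave.
Uma is a knave.

Verification:
- Noah (knight) says "Carol and I are different types" - this is TRUE because Noah is a knight and Carol is a knave.
- Carol (knave) says "Either Carol or Uma is a knight, but not both" - this is FALSE (a lie) because Carol is a knave and Uma is a knave.
- Uma (knave) says "Noah and I are the same type" - this is FALSE (a lie) because Uma is a knave and Noah is a knight.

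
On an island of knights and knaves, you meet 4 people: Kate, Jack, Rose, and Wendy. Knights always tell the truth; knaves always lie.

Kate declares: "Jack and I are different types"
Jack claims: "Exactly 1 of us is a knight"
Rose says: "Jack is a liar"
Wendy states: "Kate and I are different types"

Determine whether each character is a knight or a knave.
Kate is a knave.
Jack is a knave.
Rose is a knight.
Wendy is a knight.

Verification:
- Kate (knave) says "Jack and I are different types" - this is FALSE (a lie) because Kate is a knave and Jack is a knave.
- Jack (knave) says "Exactly 1 of us is a knight" - this is FALSE (a lie) because there are 2 knights.
- Rose (knight) says "Jack is a liar" - this is TRUE because Jack is a knave.
- Wendy (knight) says "Kate and I are different types" - this is TRUE because Wendy is a knight and Kate is a knave.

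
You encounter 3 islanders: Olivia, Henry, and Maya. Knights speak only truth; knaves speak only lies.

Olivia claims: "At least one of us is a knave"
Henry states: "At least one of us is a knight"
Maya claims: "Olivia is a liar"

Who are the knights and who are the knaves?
Olivia is a knight.
Henry is a knight.
Maya is a knave.

Verification:
- Olivia (knight) says "At least one of us is a knave" - this is TRUE because Maya is a knave.
- Henry (knight) says "At least one of us is a knight" - this is TRUE because Olivia and Henry are knights.
- Maya (knave) says "Olivia is a liar" - this is FALSE (a lie) because Olivia is a knight.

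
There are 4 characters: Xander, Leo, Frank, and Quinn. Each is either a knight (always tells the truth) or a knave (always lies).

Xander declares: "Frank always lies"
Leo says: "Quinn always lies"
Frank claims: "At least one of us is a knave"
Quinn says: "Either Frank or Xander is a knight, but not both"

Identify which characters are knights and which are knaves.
Xander is a knave.
Leo is a knave.
Frank is a knight.
Quinn is a knight.

Verification:
- Xander (knave) says "Frank always lies" - this is FALSE (a lie) because Frank is a knight.
- Leo (knave) says "Quinn always lies" - this is FALSE (a lie) because Quinn is a knight.
- Frank (knight) says "At least one of us is a knave" - this is TRUE because Xander and Leo are knaves.
- Quinn (knight) says "Either Frank or Xander is a knight, but not both" - this is TRUE because Frank is a knight and Xander is a knave.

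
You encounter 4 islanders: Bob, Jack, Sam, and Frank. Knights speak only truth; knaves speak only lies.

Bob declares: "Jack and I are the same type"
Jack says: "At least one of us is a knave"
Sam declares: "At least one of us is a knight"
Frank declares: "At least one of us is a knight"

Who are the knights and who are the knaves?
Bob is a knave.
Jack is a knight.
Sam is a knight.
Frank is a knight.

Verification:
- Bob (knave) says "Jack and I are the same type" - this is FALSE (a lie) because Bob is a knave and Jack is a knight.
- Jack (knight) says "At least one of us is a knave" - this is TRUE because Bob is a knave.
- Sam (knight) says "At least one of us is a knight" - this is TRUE because Jack, Sam, and Frank are knights.
- Frank (knight) says "At least one of us is a knight" - this is TRUE because Jack, Sam, and Frank are knights.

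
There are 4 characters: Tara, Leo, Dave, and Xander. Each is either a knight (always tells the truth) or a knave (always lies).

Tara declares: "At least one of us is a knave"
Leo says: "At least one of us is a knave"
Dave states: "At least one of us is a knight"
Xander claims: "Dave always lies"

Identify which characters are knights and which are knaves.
Tara is a knight.
Leo is a knight.
Dave is a knight.
Xander is a knave.

Verification:
- Tara (knight) says "At least one of us is a knave" - this is TRUE because Xander is a knave.
- Leo (knight) says "At least one of us is a knave" - this is TRUE because Xander is a knave.
- Dave (knight) says "At least one of us is a knight" - this is TRUE because Tara, Leo, and Dave are knights.
- Xander (knave) says "Dave always lies" - this is FALSE (a lie) because Dave is a knight.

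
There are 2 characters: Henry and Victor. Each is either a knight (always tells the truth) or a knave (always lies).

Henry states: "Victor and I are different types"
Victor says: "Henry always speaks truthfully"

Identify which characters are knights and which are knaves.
Henry is a knave.
Victor is a knave.

Verification:
- Henry (knave) says "Victor and I are different types" - this is FALSE (a lie) because Henry is a knave and Victor is a knave.
- Victor (knave) says "Henry always speaks truthfully" - this is FALSE (a lie) because Henry is a knave.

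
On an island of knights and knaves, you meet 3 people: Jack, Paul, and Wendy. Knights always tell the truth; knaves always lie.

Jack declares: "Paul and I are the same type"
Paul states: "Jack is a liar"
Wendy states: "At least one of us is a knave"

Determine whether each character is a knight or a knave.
Jack is a knave.
Paul is a knight.
Wendy is a knight.

Verification:
- Jack (knave) says "Paul and I are the same type" - this is FALSE (a lie) because Jack is a knave and Paul is a knight.
- Paul (knight) says "Jack is a liar" - this is TRUE because Jack is a knave.
- Wendy (knight) says "At least one of us is a knave" - this is TRUE because Jack is a knave.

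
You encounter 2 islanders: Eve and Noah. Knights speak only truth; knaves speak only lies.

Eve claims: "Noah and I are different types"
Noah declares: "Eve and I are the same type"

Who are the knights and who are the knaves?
Eve is a knight.
Noah is a knave.

Verification:
- Eve (knight) says "Noah and I are different types" - this is TRUE because Eve is a knight and Noah is a knave.
- Noah (knave) says "Eve and I are the same type" - this is FALSE (a lie) because Noah is a knave and Eve is a knight.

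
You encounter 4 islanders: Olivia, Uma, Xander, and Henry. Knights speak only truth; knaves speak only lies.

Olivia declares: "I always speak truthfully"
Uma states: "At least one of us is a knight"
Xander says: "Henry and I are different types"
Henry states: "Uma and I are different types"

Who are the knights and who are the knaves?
Olivia is a knave.
Uma is a knave.
Xander is a knave.
Henry is a knave.

Verification:
- Olivia (knave) says "I always speak truthfully" - this is FALSE (a lie) because Olivia is a knave.
- Uma (knave) says "At least one of us is a knight" - this is FALSE (a lie) because no one is a knight.
- Xander (knave) says "Henry and I are different types" - this is FALSE (a lie) because Xander is a knave and Henry is a knave.
- Henry (knave) says "Uma and I are different types" - this is FALSE (a lie) because Henry is a knave and Uma is a knave.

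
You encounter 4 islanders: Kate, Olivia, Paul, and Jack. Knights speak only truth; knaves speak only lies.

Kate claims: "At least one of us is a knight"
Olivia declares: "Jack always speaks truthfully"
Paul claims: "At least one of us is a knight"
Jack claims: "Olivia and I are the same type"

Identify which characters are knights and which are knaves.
Kate is a knight.
Olivia is a knight.
Paul is a knight.
Jack is a knight.

Verification:
- Kate (knight) says "At least one of us is a knight" - this is TRUE because Kate, Olivia, Paul, and Jack are knights.
- Olivia (knight) says "Jack always speaks truthfully" - this is TRUE because Jack is a knight.
- Paul (knight) says "At least one of us is a knight" - this is TRUE because Kate, Olivia, Paul, and Jack are knights.
- Jack (knight) says "Olivia and I are the same type" - this is TRUE because Jack is a knight and Olivia is a knight.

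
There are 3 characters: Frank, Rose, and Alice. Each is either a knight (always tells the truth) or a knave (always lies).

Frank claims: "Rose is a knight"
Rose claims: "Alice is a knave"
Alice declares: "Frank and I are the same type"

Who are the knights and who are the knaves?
Frank is a knight.
Rose is a knight.
Alice is a knave.

Verification:
- Frank (knight) says "Rose is a knight" - this is TRUE because Rose is a knight.
- Rose (knight) says "Alice is a knave" - this is TRUE because Alice is a knave.
- Alice (knave) says "Frank and I are the same type" - this is FALSE (a lie) because Alice is a knave and Frank is a knight.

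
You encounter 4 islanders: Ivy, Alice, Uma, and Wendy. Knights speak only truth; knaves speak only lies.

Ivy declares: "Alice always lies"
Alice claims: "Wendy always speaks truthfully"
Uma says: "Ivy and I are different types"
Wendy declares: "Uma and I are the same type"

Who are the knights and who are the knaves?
Ivy is a knave.
Alice is a knight.
Uma is a knight.
Wendy is a knight.

Verification:
- Ivy (knave) says "Alice always lies" - this is FALSE (a lie) because Alice is a knight.
- Alice (knight) says "Wendy always speaks truthfully" - this is TRUE because Wendy is a knight.
- Uma (knight) says "Ivy and I are different types" - this is TRUE because Uma is a knight and Ivy is a knave.
- Wendy (knight) says "Uma and I are the same type" - this is TRUE because Wendy is a knight and Uma is a knight.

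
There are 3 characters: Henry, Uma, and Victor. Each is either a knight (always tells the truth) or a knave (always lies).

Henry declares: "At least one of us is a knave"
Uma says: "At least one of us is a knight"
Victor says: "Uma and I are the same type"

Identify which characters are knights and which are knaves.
Henry is a knight.
Uma is a knight.
Victor is a knave.

Verification:
- Henry (knight) says "At least one of us is a knave" - this is TRUE because Victor is a knave.
- Uma (knight) says "At least one of us is a knight" - this is TRUE because Henry and Uma are knights.
- Victor (knave) says "Uma and I are the same type" - this is FALSE (a lie) because Victor is a knave and Uma is a knight.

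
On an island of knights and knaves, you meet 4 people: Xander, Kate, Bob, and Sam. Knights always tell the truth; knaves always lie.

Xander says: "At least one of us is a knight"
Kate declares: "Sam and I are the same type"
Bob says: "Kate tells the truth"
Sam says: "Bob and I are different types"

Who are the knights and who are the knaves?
Xander is a knight.
Kate is a knave.
Bob is a knave.
Sam is a knight.

Verification:
- Xander (knight) says "At least one of us is a knight" - this is TRUE because Xander and Sam are knights.
- Kate (knave) says "Sam and I are the same type" - this is FALSE (a lie) because Kate is a knave and Sam is a knight.
- Bob (knave) says "Kate tells the truth" - this is FALSE (a lie) because Kate is a knave.
- Sam (knight) says "Bob and I are different types" - this is TRUE because Sam is a knight and Bob is a knave.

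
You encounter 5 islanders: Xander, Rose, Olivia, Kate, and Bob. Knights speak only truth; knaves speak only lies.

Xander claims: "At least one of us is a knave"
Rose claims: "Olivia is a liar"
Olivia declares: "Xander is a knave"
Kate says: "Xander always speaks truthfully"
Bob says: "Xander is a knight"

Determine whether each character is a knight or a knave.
Xander is a knight.
Rose is a knight.
Olivia is a knave.
Kate is a knight.
Bob is a knight.

Verification:
- Xander (knight) says "At least one of us is a knave" - this is TRUE because Olivia is a knave.
- Rose (knight) says "Olivia is a liar" - this is TRUE because Olivia is a knave.
- Olivia (knave) says "Xander is a knave" - this is FALSE (a lie) because Xander is a knight.
- Kate (knight) says "Xander always speaks truthfully" - this is TRUE because Xander is a knight.
- Bob (knight) says "Xander is a knight" - this is TRUE because Xander is a knight.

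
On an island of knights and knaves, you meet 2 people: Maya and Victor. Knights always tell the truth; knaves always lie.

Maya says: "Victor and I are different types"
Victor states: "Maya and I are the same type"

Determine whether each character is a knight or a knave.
Maya is a knight.
Victor is a knave.

Verification:
- Maya (knight) says "Victor and I are different types" - this is TRUE because Maya is a knight and Victor is a knave.
- Victor (knave) says "Maya and I are the same type" - this is FALSE (a lie) because Victor is a knave and Maya is a knight.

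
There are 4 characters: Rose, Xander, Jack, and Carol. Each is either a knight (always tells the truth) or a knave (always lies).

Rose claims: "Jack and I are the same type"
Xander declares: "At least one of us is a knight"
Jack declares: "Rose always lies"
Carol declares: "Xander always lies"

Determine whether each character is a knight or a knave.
Rose is a knave.
Xander is a knight.
Jack is a knight.
Carol is a knave.

Verification:
- Rose (knave) says "Jack and I are the same type" - this is FALSE (a lie) because Rose is a knave and Jack is a knight.
- Xander (knight) says "At least one of us is a knight" - this is TRUE because Xander and Jack are knights.
- Jack (knight) says "Rose always lies" - this is TRUE because Rose is a knave.
- Carol (knave) says "Xander always lies" - this is FALSE (a lie) because Xander is a knight.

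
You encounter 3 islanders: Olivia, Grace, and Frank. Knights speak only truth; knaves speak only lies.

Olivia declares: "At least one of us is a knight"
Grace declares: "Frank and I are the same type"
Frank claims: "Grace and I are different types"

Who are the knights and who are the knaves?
Olivia is a knight.
Grace is a knave.
Frank is a knight.

Verification:
- Olivia (knight) says "At least one of us is a knight" - this is TRUE because Olivia and Frank are knights.
- Grace (knave) says "Frank and I are the same type" - this is FALSE (a lie) because Grace is a knave and Frank is a knight.
- Frank (knight) says "Grace and I are different types" - this is TRUE because Frank is a knight and Grace is a knave.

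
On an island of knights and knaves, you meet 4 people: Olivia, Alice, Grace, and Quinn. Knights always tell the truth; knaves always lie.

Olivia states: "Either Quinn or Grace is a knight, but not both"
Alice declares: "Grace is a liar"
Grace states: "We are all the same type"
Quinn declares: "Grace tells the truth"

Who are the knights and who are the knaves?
Olivia is a knave.
Alice is a knight.
Grace is a knave.
Quinn is a knave.

Verification:
- Olivia (knave) says "Either Quinn or Grace is a knight, but not both" - this is FALSE (a lie) because Quinn is a knave and Grace is a knave.
- Alice (knight) says "Grace is a liar" - this is TRUE because Grace is a knave.
- Grace (knave) says "We are all the same type" - this is FALSE (a lie) because Alice is a knight and Olivia, Grace, and Quinn are knaves.
- Quinn (knave) says "Grace tells the truth" - this is FALSE (a lie) because Grace is a knave.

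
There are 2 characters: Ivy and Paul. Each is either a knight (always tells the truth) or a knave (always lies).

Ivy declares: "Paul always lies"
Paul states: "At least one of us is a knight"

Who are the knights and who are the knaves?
Ivy is a knave.
Paul is a knight.

Verification:
- Ivy (knave) says "Paul always lies" - this is FALSE (a lie) because Paul is a knight.
- Paul (knight) says "At least one of us is a knight" - this is TRUE because Paul is a knight.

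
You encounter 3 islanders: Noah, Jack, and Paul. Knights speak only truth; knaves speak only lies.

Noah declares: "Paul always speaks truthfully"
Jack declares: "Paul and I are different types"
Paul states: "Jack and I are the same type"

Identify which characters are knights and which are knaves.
Noah is a knave.
Jack is a knight.
Paul is a knave.

Verification:
- Noah (knave) says "Paul always speaks truthfully" - this is FALSE (a lie) because Paul is a knave.
- Jack (knight) says "Paul and I are different types" - this is TRUE because Jack is a knight and Paul is a knave.
- Paul (knave) says "Jack and I are the same type" - this is FALSE (a lie) because Paul is a knave and Jack is a knight.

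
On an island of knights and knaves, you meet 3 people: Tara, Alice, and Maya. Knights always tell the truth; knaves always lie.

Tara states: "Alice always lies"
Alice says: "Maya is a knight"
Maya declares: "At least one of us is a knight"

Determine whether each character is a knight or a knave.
Tara is a knave.
Alice is a knight.
Maya is a knight.

Verification:
- Tara (knave) says "Alice always lies" - this is FALSE (a lie) because Alice is a knight.
- Alice (knight) says "Maya is a knight" - this is TRUE because Maya is a knight.
- Maya (knight) says "At least one of us is a knight" - this is TRUE because Alice and Maya are knights.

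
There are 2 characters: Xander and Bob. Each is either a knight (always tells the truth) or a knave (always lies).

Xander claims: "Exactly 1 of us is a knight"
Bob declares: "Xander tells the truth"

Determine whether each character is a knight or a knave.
Xander is a knave.
Bob is a knave.

Verification:
- Xander (knave) says "Exactly 1 of us is a knight" - this is FALSE (a lie) because there are 0 knights.
- Bob (knave) says "Xander tells the truth" - this is FALSE (a lie) because Xander is a knave.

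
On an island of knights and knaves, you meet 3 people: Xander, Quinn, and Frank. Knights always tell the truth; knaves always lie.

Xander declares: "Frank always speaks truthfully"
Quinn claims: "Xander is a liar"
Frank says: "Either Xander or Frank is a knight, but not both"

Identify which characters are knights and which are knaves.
Xander is a knave.
Quinn is a knight.
Frank is a knave.

Verification:
- Xander (knave) says "Frank always speaks truthfully" - this is FALSE (a lie) because Frank is a knave.
- Quinn (knight) says "Xander is a liar" - this is TRUE because Xander is a knave.
- Frank (knave) says "Either Xander or Frank is a knight, but not both" - this is FALSE (a lie) because Xander is a knave and Frank is a knave.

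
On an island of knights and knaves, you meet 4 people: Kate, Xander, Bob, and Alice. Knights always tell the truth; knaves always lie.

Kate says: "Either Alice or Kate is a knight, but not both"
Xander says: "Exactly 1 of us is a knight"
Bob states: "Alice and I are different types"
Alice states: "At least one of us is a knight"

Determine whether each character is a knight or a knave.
Kate is a knave.
Xander is a knave.
Bob is a knave.
Alice is a knave.

Verification:
- Kate (knave) says "Either Alice or Kate is a knight, but not both" - this is FALSE (a lie) because Alice is a knave and Kate is a knave.
- Xander (knave) says "Exactly 1 of us is a knight" - this is FALSE (a lie) because there are 0 knights.
- Bob (knave) says "Alice and I are different types" - this is FALSE (a lie) because Bob is a knave and Alice is a knave.
- Alice (knave) says "At least one of us is a knight" - this is FALSE (a lie) because no one is a knight.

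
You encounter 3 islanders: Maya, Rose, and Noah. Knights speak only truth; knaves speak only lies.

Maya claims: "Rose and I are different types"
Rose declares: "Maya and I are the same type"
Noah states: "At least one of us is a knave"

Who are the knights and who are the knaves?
Maya is a knight.
Rose is a knave.
Noah is a knight.

Verification:
- Maya (knight) says "Rose and I are different types" - this is TRUE because Maya is a knight and Rose is a knave.
- Rose (knave) says "Maya and I are the same type" - this is FALSE (a lie) because Rose is a knave and Maya is a knight.
- Noah (knight) says "At least one of us is a knave" - this is TRUE because Rose is a knave.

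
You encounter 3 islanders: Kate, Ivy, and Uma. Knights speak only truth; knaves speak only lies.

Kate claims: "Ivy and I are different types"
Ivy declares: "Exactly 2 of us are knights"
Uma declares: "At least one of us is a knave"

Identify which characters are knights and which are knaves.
Kate is a knave.
Ivy is a knave.
Uma is a knight.

Verification:
- Kate (knave) says "Ivy and I are different types" - this is FALSE (a lie) because Kate is a knave and Ivy is a knave.
- Ivy (knave) says "Exactly 2 of us are knights" - this is FALSE (a lie) because there are 1 knights.
- Uma (knight) says "At least one of us is a knave" - this is TRUE because Kate and Ivy are knaves.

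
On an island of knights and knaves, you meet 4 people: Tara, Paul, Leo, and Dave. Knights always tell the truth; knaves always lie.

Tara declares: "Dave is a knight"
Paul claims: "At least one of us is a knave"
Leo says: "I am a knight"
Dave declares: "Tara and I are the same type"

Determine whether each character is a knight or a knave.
Tara is a knight.
Paul is a knight.
Leo is a knave.
Dave is a knight.

Verification:
- Tara (knight) says "Dave is a knight" - this is TRUE because Dave is a knight.
- Paul (knight) says "At least one of us is a knave" - this is TRUE because Leo is a knave.
- Leo (knave) says "I am a knight" - this is FALSE (a lie) because Leo is a knave.
- Dave (knight) says "Tara and I are the same type" - this is TRUE because Dave is a knight and Tara is a knight.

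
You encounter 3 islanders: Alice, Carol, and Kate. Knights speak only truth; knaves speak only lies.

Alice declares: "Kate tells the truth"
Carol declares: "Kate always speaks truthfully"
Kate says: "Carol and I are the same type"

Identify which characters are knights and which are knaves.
Alice is a knight.
Carol is a knight.
Kate is a knight.

Verification:
- Alice (knight) says "Kate tells the truth" - this is TRUE because Kate is a knight.
- Carol (knight) says "Kate always speaks truthfully" - this is TRUE because Kate is a knight.
- Kate (knight) says "Carol and I are the same type" - this is TRUE because Kate is a knight and Carol is a knight.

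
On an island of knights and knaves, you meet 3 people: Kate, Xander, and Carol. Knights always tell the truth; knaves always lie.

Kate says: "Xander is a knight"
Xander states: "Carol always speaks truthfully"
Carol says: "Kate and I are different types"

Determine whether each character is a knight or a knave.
Kate is a knave.
Xander is a knave.
Carol is a knave.

Verification:
- Kate (knave) says "Xander is a knight" - this is FALSE (a lie) because Xander is a knave.
- Xander (knave) says "Carol always speaks truthfully" - this is FALSE (a lie) because Carol is a knave.
- Carol (knave) says "Kate and I are different types" - this is FALSE (a lie) because Carol is a knave and Kate is a knave.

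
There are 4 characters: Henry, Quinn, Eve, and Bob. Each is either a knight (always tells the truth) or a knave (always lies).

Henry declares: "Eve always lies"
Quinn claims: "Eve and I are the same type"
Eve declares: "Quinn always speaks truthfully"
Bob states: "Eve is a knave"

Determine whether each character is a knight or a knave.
Henry is a knave.
Quinn is a knight.
Eve is a knight.
Bob is a knave.

Verification:
- Henry (knave) says "Eve always lies" - this is FALSE (a lie) because Eve is a knight.
- Quinn (knight) says "Eve and I are the same type" - this is TRUE because Quinn is a knight and Eve is a knight.
- Eve (knight) says "Quinn always speaks truthfully" - this is TRUE because Quinn is a knight.
- Bob (knave) says "Eve is a knave" - this is FALSE (a lie) because Eve is a knight.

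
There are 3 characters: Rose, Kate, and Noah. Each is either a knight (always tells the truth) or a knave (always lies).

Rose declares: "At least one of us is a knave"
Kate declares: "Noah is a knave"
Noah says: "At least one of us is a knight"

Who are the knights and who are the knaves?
Rose is a knight.
Kate is a knave.
Noah is a knight.

Verification:
- Rose (knight) says "At least one of us is a knave" - this is TRUE because Kate is a knave.
- Kate (knave) says "Noah is a knave" - this is FALSE (a lie) because Noah is a knight.
- Noah (knight) says "At least one of us is a knight" - this is TRUE because Rose and Noah are knights.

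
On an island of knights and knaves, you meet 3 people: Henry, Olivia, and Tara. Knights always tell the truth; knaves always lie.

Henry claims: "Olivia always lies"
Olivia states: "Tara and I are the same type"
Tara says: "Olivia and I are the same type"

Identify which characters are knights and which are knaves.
Henry is a knave.
Olivia is a knight.
Tara is a knight.

Verification:
- Henry (knave) says "Olivia always lies" - this is FALSE (a lie) because Olivia is a knight.
- Olivia (knight) says "Tara and I are the same type" - this is TRUE because Olivia is a knight and Tara is a knight.
- Tara (knight) says "Olivia and I are the same type" - this is TRUE because Tara is a knight and Olivia is a knight.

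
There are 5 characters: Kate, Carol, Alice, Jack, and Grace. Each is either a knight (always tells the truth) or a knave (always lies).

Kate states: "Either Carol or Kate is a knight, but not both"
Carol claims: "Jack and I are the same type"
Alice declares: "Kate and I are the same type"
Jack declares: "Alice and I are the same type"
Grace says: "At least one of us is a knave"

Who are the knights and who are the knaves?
Kate is a knight.
Carol is a knave.
Alice is a knight.
Jack is a knight.
Grace is a knight.

Verification:
- Kate (knight) says "Either Carol or Kate is a knight, but not both" - this is TRUE because Carol is a knave and Kate is a knight.
- Carol (knave) says "Jack and I are the same type" - this is FALSE (a lie) because Carol is a knave and Jack is a knight.
- Alice (knight) says "Kate and I are the same type" - this is TRUE because Alice is a knight and Kate is a knight.
- Jack (knight) says "Alice and I are the same type" - this is TRUE because Jack is a knight and Alice is a knight.
- Grace (knight) says "At least one of us is a knave" - this is TRUE because Carol is a knave.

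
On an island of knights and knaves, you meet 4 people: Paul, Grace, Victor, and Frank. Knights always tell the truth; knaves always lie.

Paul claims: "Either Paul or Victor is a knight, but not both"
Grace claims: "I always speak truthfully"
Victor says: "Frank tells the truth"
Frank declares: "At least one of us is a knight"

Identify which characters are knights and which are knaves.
Paul is a knave.
Grace is a knave.
Victor is a knave.
Frank is a knave.

Verification:
- Paul (knave) says "Either Paul or Victor is a knight, but not both" - this is FALSE (a lie) because Paul is a knave and Victor is a knave.
- Grace (knave) says "I always speak truthfully" - this is FALSE (a lie) because Grace is a knave.
- Victor (knave) says "Frank tells the truth" - this is FALSE (a lie) because Frank is a knave.
- Frank (knave) says "At least one of us is a knight" - this is FALSE (a lie) because no one is a knight.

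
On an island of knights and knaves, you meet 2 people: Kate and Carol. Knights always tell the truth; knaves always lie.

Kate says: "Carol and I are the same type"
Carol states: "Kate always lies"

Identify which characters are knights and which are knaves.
Kate is a knave.
Carol is a knight.

Verification:
- Kate (knave) says "Carol and I are the same type" - this is FALSE (a lie) because Kate is a knave and Carol is a knight.
- Carol (knight) says "Kate always lies" - this is TRUE because Kate is a knave.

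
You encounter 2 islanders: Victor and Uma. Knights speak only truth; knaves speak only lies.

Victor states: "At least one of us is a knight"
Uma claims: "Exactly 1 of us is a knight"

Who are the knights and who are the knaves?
Victor is a knave.
Uma is a knave.

Verification:
- Victor (knave) says "At least one of us is a knight" - this is FALSE (a lie) because no one is a knight.
- Uma (knave) says "Exactly 1 of us is a knight" - this is FALSE (a lie) because there are 0 knights.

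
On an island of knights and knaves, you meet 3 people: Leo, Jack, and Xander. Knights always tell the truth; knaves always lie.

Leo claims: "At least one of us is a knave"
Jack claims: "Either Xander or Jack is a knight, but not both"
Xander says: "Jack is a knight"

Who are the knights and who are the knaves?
Leo is a knight.
Jack is a knave.
Xander is a knave.

Verification:
- Leo (knight) says "At least one of us is a knave" - this is TRUE because Jack and Xander are knaves.
- Jack (knave) says "Either Xander or Jack is a knight, but not both" - this is FALSE (a lie) because Xander is a knave and Jack is a knave.
- Xander (knave) says "Jack is a knight" - this is FALSE (a lie) because Jack is a knave.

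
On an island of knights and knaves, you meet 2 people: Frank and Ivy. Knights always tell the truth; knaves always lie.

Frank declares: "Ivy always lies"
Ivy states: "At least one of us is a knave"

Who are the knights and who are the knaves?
Frank is a knave.
Ivy is a knight.

Verification:
- Frank (knave) says "Ivy always lies" - this is FALSE (a lie) because Ivy is a knight.
- Ivy (knight) says "At least one of us is a knave" - this is TRUE because Frank is a knave.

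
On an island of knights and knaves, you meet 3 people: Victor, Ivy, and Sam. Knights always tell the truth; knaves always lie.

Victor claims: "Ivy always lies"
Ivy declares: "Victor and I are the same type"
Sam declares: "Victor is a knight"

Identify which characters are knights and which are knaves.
Victor is a knight.
Ivy is a knave.
Sam is a knight.

Verification:
- Victor (knight) says "Ivy always lies" - this is TRUE because Ivy is a knave.
- Ivy (knave) says "Victor and I are the same type" - this is FALSE (a lie) because Ivy is a knave and Victor is a knight.
- Sam (knight) says "Victor is a knight" - this is TRUE because Victor is a knight.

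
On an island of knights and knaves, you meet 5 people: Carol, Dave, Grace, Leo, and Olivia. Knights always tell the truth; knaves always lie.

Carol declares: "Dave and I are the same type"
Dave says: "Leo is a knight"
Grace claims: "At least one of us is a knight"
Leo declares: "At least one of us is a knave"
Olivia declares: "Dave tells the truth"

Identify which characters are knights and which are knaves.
Carol is a knave.
Dave is a knight.
Grace is a knight.
Leo is a knight.
Olivia is a knight.

Verification:
- Carol (knave) says "Dave and I are the same type" - this is FALSE (a lie) because Carol is a knave and Dave is a knight.
- Dave (knight) says "Leo is a knight" - this is TRUE because Leo is a knight.
- Grace (knight) says "At least one of us is a knight" - this is TRUE because Dave, Grace, Leo, and Olivia are knights.
- Leo (knight) says "At least one of us is a knave" - this is TRUE because Carol is a knave.
- Olivia (knight) says "Dave tells the truth" - this is TRUE because Dave is a knight.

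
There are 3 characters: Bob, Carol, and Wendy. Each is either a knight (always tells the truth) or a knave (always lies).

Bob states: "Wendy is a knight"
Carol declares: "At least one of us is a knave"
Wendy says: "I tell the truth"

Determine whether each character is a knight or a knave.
Bob is a knave.
Carol is a knight.
Wendy is a knave.

Verification:
- Bob (knave) says "Wendy is a knight" - this is FALSE (a lie) because Wendy is a knave.
- Carol (knight) says "At least one of us is a knave" - this is TRUE because Bob and Wendy are knaves.
- Wendy (knave) says "I tell the truth" - this is FALSE (a lie) because Wendy is a knave.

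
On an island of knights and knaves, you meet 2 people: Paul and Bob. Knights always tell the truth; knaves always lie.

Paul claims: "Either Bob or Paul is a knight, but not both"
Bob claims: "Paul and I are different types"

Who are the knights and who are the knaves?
Paul is a knave.
Bob is a knave.

Verification:
- Paul (knave) says "Either Bob or Paul is a knight, but not both" - this is FALSE (a lie) because Bob is a knave and Paul is a knave.
- Bob (knave) says "Paul and I are different types" - this is FALSE (a lie) because Bob is a knave and Paul is a knave.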